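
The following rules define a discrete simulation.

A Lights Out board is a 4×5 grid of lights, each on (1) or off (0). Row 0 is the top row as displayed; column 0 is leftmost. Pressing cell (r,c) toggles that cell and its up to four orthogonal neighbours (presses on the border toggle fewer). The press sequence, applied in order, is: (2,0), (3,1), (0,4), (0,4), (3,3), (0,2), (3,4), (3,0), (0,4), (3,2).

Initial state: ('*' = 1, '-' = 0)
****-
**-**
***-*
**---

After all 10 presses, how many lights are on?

11

step 0: ****-
**-**
***-*
**---
step 1: ****-
-*-**
--*-*
-*---
step 2: ****-
-*-**
-**-*
*-*--
step 3: ***-*
-*-*-
-**-*
*-*--
step 4: ****-
-*-**
-**-*
*-*--
step 5: ****-
-*-**
-****
*--**
step 6: *----
-****
-****
*--**
step 7: *----
-****
-***-
*----
step 8: *----
-****
****-
-*---
step 9: *--**
-***-
****-
-*---
step 10: *--**
-***-
**-*-
--**-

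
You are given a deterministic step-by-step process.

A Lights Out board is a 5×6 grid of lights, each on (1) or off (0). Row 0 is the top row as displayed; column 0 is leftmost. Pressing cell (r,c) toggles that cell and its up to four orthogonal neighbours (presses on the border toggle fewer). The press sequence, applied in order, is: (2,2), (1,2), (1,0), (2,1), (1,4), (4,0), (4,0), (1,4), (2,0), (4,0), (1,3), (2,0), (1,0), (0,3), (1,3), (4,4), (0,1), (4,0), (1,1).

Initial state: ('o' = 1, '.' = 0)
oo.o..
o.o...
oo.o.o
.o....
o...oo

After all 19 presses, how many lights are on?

[0] oo.o..
o.o...
oo.o.o
.o....
o...oo
[1] oo.o..
o.....
o.o..o
.oo...
o...oo
[2] oooo..
oooo..
o....o
.oo...
o...oo
[3] .ooo..
..oo..
.....o
.oo...
o...oo
[4] .ooo..
.ooo..
ooo..o
..o...
o...oo
[5] .oooo.
.oo.oo
ooo.oo
..o...
o...oo
[6] .oooo.
.oo.oo
ooo.oo
o.o...
.o..oo
[7] .oooo.
.oo.oo
ooo.oo
..o...
o...oo
[8] .ooo..
.ooo..
ooo..o
..o...
o...oo
[9] .ooo..
oooo..
..o..o
o.o...
o...oo
[10] .ooo..
oooo..
..o..o
..o...
.o..oo
[11] .oo...
oo..o.
..oo.o
..o...
.o..oo
[12] .oo...
.o..o.
oooo.o
o.o...
.o..oo
[13] ooo...
o...o.
.ooo.o
o.o...
.o..oo
[14] oo.oo.
o..oo.
.ooo.o
o.o...
.o..oo
[15] oo..o.
o.o...
.oo..o
o.o...
.o..oo
[16] oo..o.
o.o...
.oo..o
o.o.o.
.o.o..
[17] ..o.o.
ooo...
.oo..o
o.o.o.
.o.o..
[18] ..o.o.
ooo...
.oo..o
..o.o.
o..o..
[19] .oo.o.
......
..o..o
..o.o.
o..o..

9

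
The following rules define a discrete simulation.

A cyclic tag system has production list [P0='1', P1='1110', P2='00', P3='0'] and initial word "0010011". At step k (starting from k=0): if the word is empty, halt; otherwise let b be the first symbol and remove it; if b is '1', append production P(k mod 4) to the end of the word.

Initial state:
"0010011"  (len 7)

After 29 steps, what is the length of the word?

t=0: "0010011"  (len 7)
t=1: "010011"  (len 6)
t=2: "10011"  (len 5)
t=3: "001100"  (len 6)
t=4: "01100"  (len 5)
t=5: "1100"  (len 4)
t=6: "1001110"  (len 7)
t=7: "00111000"  (len 8)
t=8: "0111000"  (len 7)
t=9: "111000"  (len 6)
t=10: "110001110"  (len 9)
t=11: "1000111000"  (len 10)
t=12: "0001110000"  (len 10)
t=13: "001110000"  (len 9)
t=14: "01110000"  (len 8)
t=15: "1110000"  (len 7)
t=16: "1100000"  (len 7)
t=17: "1000001"  (len 7)
t=18: "0000011110"  (len 10)
t=19: "000011110"  (len 9)
t=20: "00011110"  (len 8)
t=21: "0011110"  (len 7)
t=22: "011110"  (len 6)
t=23: "11110"  (len 5)
t=24: "11100"  (len 5)
t=25: "11001"  (len 5)
t=26: "10011110"  (len 8)
t=27: "001111000"  (len 9)
t=28: "01111000"  (len 8)
t=29: "1111000"  (len 7)

7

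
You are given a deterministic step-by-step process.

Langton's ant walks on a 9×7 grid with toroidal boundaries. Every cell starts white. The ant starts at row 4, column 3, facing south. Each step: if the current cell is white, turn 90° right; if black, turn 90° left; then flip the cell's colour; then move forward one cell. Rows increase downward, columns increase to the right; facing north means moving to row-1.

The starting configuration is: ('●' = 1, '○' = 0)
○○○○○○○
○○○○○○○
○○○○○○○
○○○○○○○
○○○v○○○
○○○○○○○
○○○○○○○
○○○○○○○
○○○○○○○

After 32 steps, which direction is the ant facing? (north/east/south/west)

north

k=0  ○○○○○○○
○○○○○○○
○○○○○○○
○○○○○○○
○○○v○○○
○○○○○○○
○○○○○○○
○○○○○○○
○○○○○○○
k=1  ○○○○○○○
○○○○○○○
○○○○○○○
○○○○○○○
○○<●○○○
○○○○○○○
○○○○○○○
○○○○○○○
○○○○○○○
k=2  ○○○○○○○
○○○○○○○
○○○○○○○
○○^○○○○
○○●●○○○
○○○○○○○
○○○○○○○
○○○○○○○
○○○○○○○
k=3  ○○○○○○○
○○○○○○○
○○○○○○○
○○●>○○○
○○●●○○○
○○○○○○○
○○○○○○○
○○○○○○○
○○○○○○○
k=4  ○○○○○○○
○○○○○○○
○○○○○○○
○○●●○○○
○○●v○○○
○○○○○○○
○○○○○○○
○○○○○○○
○○○○○○○
k=5  ○○○○○○○
○○○○○○○
○○○○○○○
○○●●○○○
○○●○>○○
○○○○○○○
○○○○○○○
○○○○○○○
○○○○○○○
k=6  ○○○○○○○
○○○○○○○
○○○○○○○
○○●●○○○
○○●○●○○
○○○○v○○
○○○○○○○
○○○○○○○
○○○○○○○
k=7  ○○○○○○○
○○○○○○○
○○○○○○○
○○●●○○○
○○●○●○○
○○○<●○○
○○○○○○○
○○○○○○○
○○○○○○○
k=8  ○○○○○○○
○○○○○○○
○○○○○○○
○○●●○○○
○○●^●○○
○○○●●○○
○○○○○○○
○○○○○○○
○○○○○○○
k=9  ○○○○○○○
○○○○○○○
○○○○○○○
○○●●○○○
○○●●>○○
○○○●●○○
○○○○○○○
○○○○○○○
○○○○○○○
k=10  ○○○○○○○
○○○○○○○
○○○○○○○
○○●●^○○
○○●●○○○
○○○●●○○
○○○○○○○
○○○○○○○
○○○○○○○
k=11  ○○○○○○○
○○○○○○○
○○○○○○○
○○●●●>○
○○●●○○○
○○○●●○○
○○○○○○○
○○○○○○○
○○○○○○○
k=12  ○○○○○○○
○○○○○○○
○○○○○○○
○○●●●●○
○○●●○v○
○○○●●○○
○○○○○○○
○○○○○○○
○○○○○○○
k=13  ○○○○○○○
○○○○○○○
○○○○○○○
○○●●●●○
○○●●<●○
○○○●●○○
○○○○○○○
○○○○○○○
○○○○○○○
k=14  ○○○○○○○
○○○○○○○
○○○○○○○
○○●●^●○
○○●●●●○
○○○●●○○
○○○○○○○
○○○○○○○
○○○○○○○
k=15  ○○○○○○○
○○○○○○○
○○○○○○○
○○●<○●○
○○●●●●○
○○○●●○○
○○○○○○○
○○○○○○○
○○○○○○○
k=16  ○○○○○○○
○○○○○○○
○○○○○○○
○○●○○●○
○○●v●●○
○○○●●○○
○○○○○○○
○○○○○○○
○○○○○○○
k=17  ○○○○○○○
○○○○○○○
○○○○○○○
○○●○○●○
○○●○>●○
○○○●●○○
○○○○○○○
○○○○○○○
○○○○○○○
k=18  ○○○○○○○
○○○○○○○
○○○○○○○
○○●○^●○
○○●○○●○
○○○●●○○
○○○○○○○
○○○○○○○
○○○○○○○
k=19  ○○○○○○○
○○○○○○○
○○○○○○○
○○●○●>○
○○●○○●○
○○○●●○○
○○○○○○○
○○○○○○○
○○○○○○○
k=20  ○○○○○○○
○○○○○○○
○○○○○^○
○○●○●○○
○○●○○●○
○○○●●○○
○○○○○○○
○○○○○○○
○○○○○○○
k=21  ○○○○○○○
○○○○○○○
○○○○○●>
○○●○●○○
○○●○○●○
○○○●●○○
○○○○○○○
○○○○○○○
○○○○○○○
k=22  ○○○○○○○
○○○○○○○
○○○○○●●
○○●○●○v
○○●○○●○
○○○●●○○
○○○○○○○
○○○○○○○
○○○○○○○
k=23  ○○○○○○○
○○○○○○○
○○○○○●●
○○●○●<●
○○●○○●○
○○○●●○○
○○○○○○○
○○○○○○○
○○○○○○○
k=24  ○○○○○○○
○○○○○○○
○○○○○^●
○○●○●●●
○○●○○●○
○○○●●○○
○○○○○○○
○○○○○○○
○○○○○○○
k=25  ○○○○○○○
○○○○○○○
○○○○<○●
○○●○●●●
○○●○○●○
○○○●●○○
○○○○○○○
○○○○○○○
○○○○○○○
k=26  ○○○○○○○
○○○○^○○
○○○○●○●
○○●○●●●
○○●○○●○
○○○●●○○
○○○○○○○
○○○○○○○
○○○○○○○
k=27  ○○○○○○○
○○○○●>○
○○○○●○●
○○●○●●●
○○●○○●○
○○○●●○○
○○○○○○○
○○○○○○○
○○○○○○○
k=28  ○○○○○○○
○○○○●●○
○○○○●v●
○○●○●●●
○○●○○●○
○○○●●○○
○○○○○○○
○○○○○○○
○○○○○○○
k=29  ○○○○○○○
○○○○●●○
○○○○<●●
○○●○●●●
○○●○○●○
○○○●●○○
○○○○○○○
○○○○○○○
○○○○○○○
k=30  ○○○○○○○
○○○○●●○
○○○○○●●
○○●○v●●
○○●○○●○
○○○●●○○
○○○○○○○
○○○○○○○
○○○○○○○
k=31  ○○○○○○○
○○○○●●○
○○○○○●●
○○●○○>●
○○●○○●○
○○○●●○○
○○○○○○○
○○○○○○○
○○○○○○○
k=32  ○○○○○○○
○○○○●●○
○○○○○^●
○○●○○○●
○○●○○●○
○○○●●○○
○○○○○○○
○○○○○○○
○○○○○○○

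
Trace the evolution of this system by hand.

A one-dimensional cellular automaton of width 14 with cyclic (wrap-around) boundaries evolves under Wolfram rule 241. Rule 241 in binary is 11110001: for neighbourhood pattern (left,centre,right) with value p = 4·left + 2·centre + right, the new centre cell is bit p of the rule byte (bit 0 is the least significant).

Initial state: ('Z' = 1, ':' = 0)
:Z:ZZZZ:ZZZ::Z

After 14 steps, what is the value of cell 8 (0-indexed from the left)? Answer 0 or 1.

1

gen 0: :Z:ZZZZ:ZZZ::Z
gen 1: Z:Z:ZZZZ:ZZZ::
gen 2: :Z:Z:ZZZZ:ZZZ:
gen 3: ::Z:Z:ZZZZ:ZZZ
gen 4: Z::Z:Z:ZZZZ:ZZ
gen 5: ZZ::Z:Z:ZZZZ:Z
gen 6: ZZZ::Z:Z:ZZZZ:
gen 7: :ZZZ::Z:Z:ZZZZ
gen 8: Z:ZZZ::Z:Z:ZZZ
gen 9: ZZ:ZZZ::Z:Z:ZZ
gen 10: ZZZ:ZZZ::Z:Z:Z
gen 11: ZZZZ:ZZZ::Z:Z:
gen 12: :ZZZZ:ZZZ::Z:Z
gen 13: Z:ZZZZ:ZZZ::Z:
gen 14: :Z:ZZZZ:ZZZ::Z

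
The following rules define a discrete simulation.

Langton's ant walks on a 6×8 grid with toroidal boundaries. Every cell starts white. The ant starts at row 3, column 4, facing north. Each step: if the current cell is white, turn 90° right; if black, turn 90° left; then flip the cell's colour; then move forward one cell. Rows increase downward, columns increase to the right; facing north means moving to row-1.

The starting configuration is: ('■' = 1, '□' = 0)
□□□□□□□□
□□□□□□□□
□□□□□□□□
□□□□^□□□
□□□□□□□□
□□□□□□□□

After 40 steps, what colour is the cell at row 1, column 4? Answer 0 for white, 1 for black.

gen 0: □□□□□□□□
□□□□□□□□
□□□□□□□□
□□□□^□□□
□□□□□□□□
□□□□□□□□
gen 1: □□□□□□□□
□□□□□□□□
□□□□□□□□
□□□□■>□□
□□□□□□□□
□□□□□□□□
gen 2: □□□□□□□□
□□□□□□□□
□□□□□□□□
□□□□■■□□
□□□□□v□□
□□□□□□□□
gen 3: □□□□□□□□
□□□□□□□□
□□□□□□□□
□□□□■■□□
□□□□<■□□
□□□□□□□□
gen 4: □□□□□□□□
□□□□□□□□
□□□□□□□□
□□□□^■□□
□□□□■■□□
□□□□□□□□
gen 5: □□□□□□□□
□□□□□□□□
□□□□□□□□
□□□<□■□□
□□□□■■□□
□□□□□□□□
gen 6: □□□□□□□□
□□□□□□□□
□□□^□□□□
□□□■□■□□
□□□□■■□□
□□□□□□□□
gen 7: □□□□□□□□
□□□□□□□□
□□□■>□□□
□□□■□■□□
□□□□■■□□
□□□□□□□□
gen 8: □□□□□□□□
□□□□□□□□
□□□■■□□□
□□□■v■□□
□□□□■■□□
□□□□□□□□
gen 9: □□□□□□□□
□□□□□□□□
□□□■■□□□
□□□<■■□□
□□□□■■□□
□□□□□□□□
gen 10: □□□□□□□□
□□□□□□□□
□□□■■□□□
□□□□■■□□
□□□v■■□□
□□□□□□□□
gen 11: □□□□□□□□
□□□□□□□□
□□□■■□□□
□□□□■■□□
□□<■■■□□
□□□□□□□□
gen 12: □□□□□□□□
□□□□□□□□
□□□■■□□□
□□^□■■□□
□□■■■■□□
□□□□□□□□
gen 13: □□□□□□□□
□□□□□□□□
□□□■■□□□
□□■>■■□□
□□■■■■□□
□□□□□□□□
gen 14: □□□□□□□□
□□□□□□□□
□□□■■□□□
□□■■■■□□
□□■v■■□□
□□□□□□□□
gen 15: □□□□□□□□
□□□□□□□□
□□□■■□□□
□□■■■■□□
□□■□>■□□
□□□□□□□□
gen 16: □□□□□□□□
□□□□□□□□
□□□■■□□□
□□■■^■□□
□□■□□■□□
□□□□□□□□
gen 17: □□□□□□□□
□□□□□□□□
□□□■■□□□
□□■<□■□□
□□■□□■□□
□□□□□□□□
gen 18: □□□□□□□□
□□□□□□□□
□□□■■□□□
□□■□□■□□
□□■v□■□□
□□□□□□□□
gen 19: □□□□□□□□
□□□□□□□□
□□□■■□□□
□□■□□■□□
□□<■□■□□
□□□□□□□□
gen 20: □□□□□□□□
□□□□□□□□
□□□■■□□□
□□■□□■□□
□□□■□■□□
□□v□□□□□
gen 21: □□□□□□□□
□□□□□□□□
□□□■■□□□
□□■□□■□□
□□□■□■□□
□<■□□□□□
gen 22: □□□□□□□□
□□□□□□□□
□□□■■□□□
□□■□□■□□
□^□■□■□□
□■■□□□□□
gen 23: □□□□□□□□
□□□□□□□□
□□□■■□□□
□□■□□■□□
□■>■□■□□
□■■□□□□□
gen 24: □□□□□□□□
□□□□□□□□
□□□■■□□□
□□■□□■□□
□■■■□■□□
□■v□□□□□
gen 25: □□□□□□□□
□□□□□□□□
□□□■■□□□
□□■□□■□□
□■■■□■□□
□■□>□□□□
gen 26: □□□v□□□□
□□□□□□□□
□□□■■□□□
□□■□□■□□
□■■■□■□□
□■□■□□□□
gen 27: □□<■□□□□
□□□□□□□□
□□□■■□□□
□□■□□■□□
□■■■□■□□
□■□■□□□□
gen 28: □□■■□□□□
□□□□□□□□
□□□■■□□□
□□■□□■□□
□■■■□■□□
□■^■□□□□
gen 29: □□■■□□□□
□□□□□□□□
□□□■■□□□
□□■□□■□□
□■■■□■□□
□■■>□□□□
gen 30: □□■■□□□□
□□□□□□□□
□□□■■□□□
□□■□□■□□
□■■^□■□□
□■■□□□□□
gen 31: □□■■□□□□
□□□□□□□□
□□□■■□□□
□□■□□■□□
□■<□□■□□
□■■□□□□□
gen 32: □□■■□□□□
□□□□□□□□
□□□■■□□□
□□■□□■□□
□■□□□■□□
□■v□□□□□
gen 33: □□■■□□□□
□□□□□□□□
□□□■■□□□
□□■□□■□□
□■□□□■□□
□■□>□□□□
gen 34: □□■v□□□□
□□□□□□□□
□□□■■□□□
□□■□□■□□
□■□□□■□□
□■□■□□□□
gen 35: □□■□>□□□
□□□□□□□□
□□□■■□□□
□□■□□■□□
□■□□□■□□
□■□■□□□□
gen 36: □□■□■□□□
□□□□v□□□
□□□■■□□□
□□■□□■□□
□■□□□■□□
□■□■□□□□
gen 37: □□■□■□□□
□□□<■□□□
□□□■■□□□
□□■□□■□□
□■□□□■□□
□■□■□□□□
gen 38: □□■^■□□□
□□□■■□□□
□□□■■□□□
□□■□□■□□
□■□□□■□□
□■□■□□□□
gen 39: □□■■>□□□
□□□■■□□□
□□□■■□□□
□□■□□■□□
□■□□□■□□
□■□■□□□□
gen 40: □□■■□□□□
□□□■■□□□
□□□■■□□□
□□■□□■□□
□■□□□■□□
□■□■^□□□

1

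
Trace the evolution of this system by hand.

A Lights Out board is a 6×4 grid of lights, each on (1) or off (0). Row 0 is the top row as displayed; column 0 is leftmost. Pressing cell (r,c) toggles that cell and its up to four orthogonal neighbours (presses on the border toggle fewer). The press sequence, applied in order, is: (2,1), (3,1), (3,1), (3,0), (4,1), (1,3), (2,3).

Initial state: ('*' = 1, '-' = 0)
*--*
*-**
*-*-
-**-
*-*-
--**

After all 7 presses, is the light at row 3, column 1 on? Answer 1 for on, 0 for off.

0

gen 0: *--*
*-**
*-*-
-**-
*-*-
--**
gen 1: *--*
****
-*--
--*-
*-*-
--**
gen 2: *--*
****
----
**--
***-
--**
gen 3: *--*
****
-*--
--*-
*-*-
--**
gen 4: *--*
****
**--
***-
--*-
--**
gen 5: *--*
****
**--
*-*-
**--
-***
gen 6: *---
**--
**-*
*-*-
**--
-***
gen 7: *---
**-*
***-
*-**
**--
-***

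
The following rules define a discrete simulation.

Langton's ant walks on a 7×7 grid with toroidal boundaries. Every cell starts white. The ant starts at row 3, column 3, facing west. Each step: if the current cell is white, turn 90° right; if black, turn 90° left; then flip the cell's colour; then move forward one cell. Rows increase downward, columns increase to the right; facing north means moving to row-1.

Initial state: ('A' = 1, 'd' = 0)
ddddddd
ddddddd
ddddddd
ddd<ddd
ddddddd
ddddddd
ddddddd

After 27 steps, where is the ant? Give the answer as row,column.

step 0: ddddddd
ddddddd
ddddddd
ddd<ddd
ddddddd
ddddddd
ddddddd
step 1: ddddddd
ddddddd
ddd^ddd
dddAddd
ddddddd
ddddddd
ddddddd
step 2: ddddddd
ddddddd
dddA>dd
dddAddd
ddddddd
ddddddd
ddddddd
step 3: ddddddd
ddddddd
dddAAdd
dddAvdd
ddddddd
ddddddd
ddddddd
step 4: ddddddd
ddddddd
dddAAdd
ddd<Add
ddddddd
ddddddd
ddddddd
step 5: ddddddd
ddddddd
dddAAdd
ddddAdd
dddvddd
ddddddd
ddddddd
step 6: ddddddd
ddddddd
dddAAdd
ddddAdd
dd<Addd
ddddddd
ddddddd
step 7: ddddddd
ddddddd
dddAAdd
dd^dAdd
ddAAddd
ddddddd
ddddddd
step 8: ddddddd
ddddddd
dddAAdd
ddA>Add
ddAAddd
ddddddd
ddddddd
step 9: ddddddd
ddddddd
dddAAdd
ddAAAdd
ddAvddd
ddddddd
ddddddd
step 10: ddddddd
ddddddd
dddAAdd
ddAAAdd
ddAd>dd
ddddddd
ddddddd
step 11: ddddddd
ddddddd
dddAAdd
ddAAAdd
ddAdAdd
ddddvdd
ddddddd
step 12: ddddddd
ddddddd
dddAAdd
ddAAAdd
ddAdAdd
ddd<Add
ddddddd
step 13: ddddddd
ddddddd
dddAAdd
ddAAAdd
ddA^Add
dddAAdd
ddddddd
step 14: ddddddd
ddddddd
dddAAdd
ddAAAdd
ddAA>dd
dddAAdd
ddddddd
step 15: ddddddd
ddddddd
dddAAdd
ddAA^dd
ddAAddd
dddAAdd
ddddddd
step 16: ddddddd
ddddddd
dddAAdd
ddA<ddd
ddAAddd
dddAAdd
ddddddd
step 17: ddddddd
ddddddd
dddAAdd
ddAdddd
ddAvddd
dddAAdd
ddddddd
step 18: ddddddd
ddddddd
dddAAdd
ddAdddd
ddAd>dd
dddAAdd
ddddddd
step 19: ddddddd
ddddddd
dddAAdd
ddAdddd
ddAdAdd
dddAvdd
ddddddd
step 20: ddddddd
ddddddd
dddAAdd
ddAdddd
ddAdAdd
dddAd>d
ddddddd
step 21: ddddddd
ddddddd
dddAAdd
ddAdddd
ddAdAdd
dddAdAd
dddddvd
step 22: ddddddd
ddddddd
dddAAdd
ddAdddd
ddAdAdd
dddAdAd
dddd<Ad
step 23: ddddddd
ddddddd
dddAAdd
ddAdddd
ddAdAdd
dddA^Ad
ddddAAd
step 24: ddddddd
ddddddd
dddAAdd
ddAdddd
ddAdAdd
dddAA>d
ddddAAd
step 25: ddddddd
ddddddd
dddAAdd
ddAdddd
ddAdA^d
dddAAdd
ddddAAd
step 26: ddddddd
ddddddd
dddAAdd
ddAdddd
ddAdAA>
dddAAdd
ddddAAd
step 27: ddddddd
ddddddd
dddAAdd
ddAdddd
ddAdAAA
dddAAdv
ddddAAd

5,6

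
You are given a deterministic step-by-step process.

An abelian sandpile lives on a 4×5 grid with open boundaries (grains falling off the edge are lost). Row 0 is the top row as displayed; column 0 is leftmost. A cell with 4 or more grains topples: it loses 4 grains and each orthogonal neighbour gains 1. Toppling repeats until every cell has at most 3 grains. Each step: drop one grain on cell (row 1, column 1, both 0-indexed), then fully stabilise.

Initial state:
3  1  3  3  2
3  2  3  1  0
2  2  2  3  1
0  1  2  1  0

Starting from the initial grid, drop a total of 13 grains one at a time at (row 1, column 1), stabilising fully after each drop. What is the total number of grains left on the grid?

36

t=0: 3  1  3  3  2
3  2  3  1  0
2  2  2  3  1
0  1  2  1  0
t=1: 3  1  3  3  2
3  3  3  1  0
2  2  2  3  1
0  1  2  1  0
t=2: 1  0  2  0  3
1  3  1  3  0
3  3  3  3  1
0  1  2  1  0
t=3: 1  1  3  1  3
3  2  0  1  1
0  2  2  1  2
1  2  3  2  0
t=4: 1  1  3  1  3
3  3  0  1  1
0  2  2  1  2
1  2  3  2  0
t=5: 2  2  3  1  3
0  1  1  1  1
1  3  2  1  2
1  2  3  2  0
t=6: 2  2  3  1  3
0  2  1  1  1
1  3  2  1  2
1  2  3  2  0
t=7: 2  2  3  1  3
0  3  1  1  1
1  3  2  1  2
1  2  3  2  0
t=8: 2  3  3  1  3
1  1  2  1  1
2  0  3  1  2
1  3  3  2  0
t=9: 2  3  3  1  3
1  2  2  1  1
2  0  3  1  2
1  3  3  2  0
t=10: 2  3  3  1  3
1  3  2  1  1
2  0  3  1  2
1  3  3  2  0
t=11: 3  1  1  2  3
2  2  1  2  1
2  3  1  2  2
2  0  1  3  0
t=12: 3  1  1  2  3
2  3  1  2  1
2  3  1  2  2
2  0  1  3  0
t=13: 3  2  1  2  3
3  1  2  2  1
3  0  2  2  2
2  1  1  3  0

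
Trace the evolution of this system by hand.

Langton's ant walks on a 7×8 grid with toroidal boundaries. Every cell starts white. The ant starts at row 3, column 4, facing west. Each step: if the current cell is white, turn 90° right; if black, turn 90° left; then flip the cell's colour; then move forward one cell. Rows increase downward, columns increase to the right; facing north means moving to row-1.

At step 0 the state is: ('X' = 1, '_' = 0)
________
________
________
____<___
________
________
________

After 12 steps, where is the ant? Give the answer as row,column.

5,4

gen 0: ________
________
________
____<___
________
________
________
gen 1: ________
________
____^___
____X___
________
________
________
gen 2: ________
________
____X>__
____X___
________
________
________
gen 3: ________
________
____XX__
____Xv__
________
________
________
gen 4: ________
________
____XX__
____<X__
________
________
________
gen 5: ________
________
____XX__
_____X__
____v___
________
________
gen 6: ________
________
____XX__
_____X__
___<X___
________
________
gen 7: ________
________
____XX__
___^_X__
___XX___
________
________
gen 8: ________
________
____XX__
___X>X__
___XX___
________
________
gen 9: ________
________
____XX__
___XXX__
___Xv___
________
________
gen 10: ________
________
____XX__
___XXX__
___X_>__
________
________
gen 11: ________
________
____XX__
___XXX__
___X_X__
_____v__
________
gen 12: ________
________
____XX__
___XXX__
___X_X__
____<X__
________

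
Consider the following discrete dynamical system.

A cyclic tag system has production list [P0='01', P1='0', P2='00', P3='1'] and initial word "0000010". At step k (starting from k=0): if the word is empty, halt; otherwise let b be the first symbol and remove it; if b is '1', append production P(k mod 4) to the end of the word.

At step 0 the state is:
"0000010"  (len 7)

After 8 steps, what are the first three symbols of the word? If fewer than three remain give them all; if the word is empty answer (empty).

k=0  "0000010"  (len 7)
k=1  "000010"  (len 6)
k=2  "00010"  (len 5)
k=3  "0010"  (len 4)
k=4  "010"  (len 3)
k=5  "10"  (len 2)
k=6  "00"  (len 2)
k=7  "0"  (len 1)
k=8  (halted — word empty)

(empty)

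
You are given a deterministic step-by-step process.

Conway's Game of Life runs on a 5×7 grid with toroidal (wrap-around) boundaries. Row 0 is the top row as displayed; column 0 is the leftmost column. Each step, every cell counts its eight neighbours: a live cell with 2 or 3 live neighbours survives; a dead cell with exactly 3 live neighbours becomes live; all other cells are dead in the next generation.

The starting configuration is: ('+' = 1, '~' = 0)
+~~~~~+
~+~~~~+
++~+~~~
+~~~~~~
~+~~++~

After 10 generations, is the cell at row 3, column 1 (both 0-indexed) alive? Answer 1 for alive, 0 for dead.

gen 0: +~~~~~+
~+~~~~+
++~+~~~
+~~~~~~
~+~~++~
gen 1: ~+~~~~+
~++~~~+
~++~~~+
+~+~+~+
~+~~~+~
gen 2: ~+~~~++
~~~~~++
~~~~~~+
~~++~~+
~++~~+~
gen 3: ~++~+~~
~~~~~~~
+~~~~~+
++++~++
~+~+++~
gen 4: ~++~++~
++~~~~~
~~+~~+~
~~~+~~~
~~~~~~~
gen 5: +++~~~~
+~~++++
~++~~~~
~~~~~~~
~~+++~~
gen 6: +~~~~~~
~~~++++
+++++++
~+~~~~~
~~++~~~
gen 7: ~~+~~++
~~~~~~~
~+~~~~~
~~~~~++
~++~~~~
gen 8: ~++~~~~
~~~~~~~
~~~~~~~
+++~~~~
+++~~~~
gen 9: +~+~~~~
~~~~~~~
~+~~~~~
+~+~~~~
~~~+~~~
gen 10: ~~~~~~~
~+~~~~~
~+~~~~~
~++~~~~
~~++~~~

1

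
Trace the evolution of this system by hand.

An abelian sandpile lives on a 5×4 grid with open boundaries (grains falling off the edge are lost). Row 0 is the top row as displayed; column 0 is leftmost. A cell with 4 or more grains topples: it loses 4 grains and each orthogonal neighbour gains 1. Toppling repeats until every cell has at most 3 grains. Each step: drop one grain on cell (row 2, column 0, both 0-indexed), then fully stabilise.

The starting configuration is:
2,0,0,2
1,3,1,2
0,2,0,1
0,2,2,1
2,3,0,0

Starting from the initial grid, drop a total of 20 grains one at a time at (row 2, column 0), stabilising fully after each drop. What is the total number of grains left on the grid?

29

t=0: 2,0,0,2
1,3,1,2
0,2,0,1
0,2,2,1
2,3,0,0
t=1: 2,0,0,2
1,3,1,2
1,2,0,1
0,2,2,1
2,3,0,0
t=2: 2,0,0,2
1,3,1,2
2,2,0,1
0,2,2,1
2,3,0,0
t=3: 2,0,0,2
1,3,1,2
3,2,0,1
0,2,2,1
2,3,0,0
t=4: 2,0,0,2
2,3,1,2
0,3,0,1
1,2,2,1
2,3,0,0
t=5: 2,0,0,2
2,3,1,2
1,3,0,1
1,2,2,1
2,3,0,0
t=6: 2,0,0,2
2,3,1,2
2,3,0,1
1,2,2,1
2,3,0,0
t=7: 2,0,0,2
2,3,1,2
3,3,0,1
1,2,2,1
2,3,0,0
t=8: 3,1,0,2
0,1,2,2
2,1,1,1
2,3,2,1
2,3,0,0
t=9: 3,1,0,2
0,1,2,2
3,1,1,1
2,3,2,1
2,3,0,0
t=10: 3,1,0,2
1,1,2,2
0,2,1,1
3,3,2,1
2,3,0,0
t=11: 3,1,0,2
1,1,2,2
1,2,1,1
3,3,2,1
2,3,0,0
t=12: 3,1,0,2
1,1,2,2
2,2,1,1
3,3,2,1
2,3,0,0
t=13: 3,1,0,2
1,1,2,2
3,2,1,1
3,3,2,1
2,3,0,0
t=14: 3,1,0,2
2,2,2,2
2,0,2,1
2,2,3,1
0,1,1,0
t=15: 3,1,0,2
2,2,2,2
3,0,2,1
2,2,3,1
0,1,1,0
t=16: 3,1,0,2
3,2,2,2
0,1,2,1
3,2,3,1
0,1,1,0
t=17: 3,1,0,2
3,2,2,2
1,1,2,1
3,2,3,1
0,1,1,0
t=18: 3,1,0,2
3,2,2,2
2,1,2,1
3,2,3,1
0,1,1,0
t=19: 3,1,0,2
3,2,2,2
3,1,2,1
3,2,3,1
0,1,1,0
t=20: 0,2,0,2
1,3,2,2
2,2,2,1
0,3,3,1
1,1,1,0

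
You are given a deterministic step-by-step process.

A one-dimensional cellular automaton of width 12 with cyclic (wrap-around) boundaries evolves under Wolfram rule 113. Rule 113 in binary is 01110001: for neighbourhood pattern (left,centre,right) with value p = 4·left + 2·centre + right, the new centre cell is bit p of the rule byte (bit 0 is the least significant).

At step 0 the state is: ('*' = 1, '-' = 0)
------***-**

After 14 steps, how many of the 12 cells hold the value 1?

5

t=0: ------***-**
t=1: *****---**-*
t=2: ----***--**-
t=3: ***---**--**
t=4: --***--**---
t=5: *---**--****
t=6: ***--**-----
t=7: --**--*****-
t=8: *--**-----**
t=9: **--*****---
t=10: -**-----***-
t=11: --*****---**
t=12: *-----***--*
t=13: *****---**--
t=14: ----***--**-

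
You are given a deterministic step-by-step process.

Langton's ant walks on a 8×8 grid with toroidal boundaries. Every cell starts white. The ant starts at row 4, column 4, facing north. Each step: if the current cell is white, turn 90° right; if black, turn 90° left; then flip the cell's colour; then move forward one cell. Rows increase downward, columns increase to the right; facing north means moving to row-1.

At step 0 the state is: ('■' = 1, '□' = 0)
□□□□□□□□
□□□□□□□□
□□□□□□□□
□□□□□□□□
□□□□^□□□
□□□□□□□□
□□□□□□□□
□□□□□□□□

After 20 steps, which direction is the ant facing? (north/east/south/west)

south

k=0  □□□□□□□□
□□□□□□□□
□□□□□□□□
□□□□□□□□
□□□□^□□□
□□□□□□□□
□□□□□□□□
□□□□□□□□
k=1  □□□□□□□□
□□□□□□□□
□□□□□□□□
□□□□□□□□
□□□□■>□□
□□□□□□□□
□□□□□□□□
□□□□□□□□
k=2  □□□□□□□□
□□□□□□□□
□□□□□□□□
□□□□□□□□
□□□□■■□□
□□□□□v□□
□□□□□□□□
□□□□□□□□
k=3  □□□□□□□□
□□□□□□□□
□□□□□□□□
□□□□□□□□
□□□□■■□□
□□□□<■□□
□□□□□□□□
□□□□□□□□
k=4  □□□□□□□□
□□□□□□□□
□□□□□□□□
□□□□□□□□
□□□□^■□□
□□□□■■□□
□□□□□□□□
□□□□□□□□
k=5  □□□□□□□□
□□□□□□□□
□□□□□□□□
□□□□□□□□
□□□<□■□□
□□□□■■□□
□□□□□□□□
□□□□□□□□
k=6  □□□□□□□□
□□□□□□□□
□□□□□□□□
□□□^□□□□
□□□■□■□□
□□□□■■□□
□□□□□□□□
□□□□□□□□
k=7  □□□□□□□□
□□□□□□□□
□□□□□□□□
□□□■>□□□
□□□■□■□□
□□□□■■□□
□□□□□□□□
□□□□□□□□
k=8  □□□□□□□□
□□□□□□□□
□□□□□□□□
□□□■■□□□
□□□■v■□□
□□□□■■□□
□□□□□□□□
□□□□□□□□
k=9  □□□□□□□□
□□□□□□□□
□□□□□□□□
□□□■■□□□
□□□<■■□□
□□□□■■□□
□□□□□□□□
□□□□□□□□
k=10  □□□□□□□□
□□□□□□□□
□□□□□□□□
□□□■■□□□
□□□□■■□□
□□□v■■□□
□□□□□□□□
□□□□□□□□
k=11  □□□□□□□□
□□□□□□□□
□□□□□□□□
□□□■■□□□
□□□□■■□□
□□<■■■□□
□□□□□□□□
□□□□□□□□
k=12  □□□□□□□□
□□□□□□□□
□□□□□□□□
□□□■■□□□
□□^□■■□□
□□■■■■□□
□□□□□□□□
□□□□□□□□
k=13  □□□□□□□□
□□□□□□□□
□□□□□□□□
□□□■■□□□
□□■>■■□□
□□■■■■□□
□□□□□□□□
□□□□□□□□
k=14  □□□□□□□□
□□□□□□□□
□□□□□□□□
□□□■■□□□
□□■■■■□□
□□■v■■□□
□□□□□□□□
□□□□□□□□
k=15  □□□□□□□□
□□□□□□□□
□□□□□□□□
□□□■■□□□
□□■■■■□□
□□■□>■□□
□□□□□□□□
□□□□□□□□
k=16  □□□□□□□□
□□□□□□□□
□□□□□□□□
□□□■■□□□
□□■■^■□□
□□■□□■□□
□□□□□□□□
□□□□□□□□
k=17  □□□□□□□□
□□□□□□□□
□□□□□□□□
□□□■■□□□
□□■<□■□□
□□■□□■□□
□□□□□□□□
□□□□□□□□
k=18  □□□□□□□□
□□□□□□□□
□□□□□□□□
□□□■■□□□
□□■□□■□□
□□■v□■□□
□□□□□□□□
□□□□□□□□
k=19  □□□□□□□□
□□□□□□□□
□□□□□□□□
□□□■■□□□
□□■□□■□□
□□<■□■□□
□□□□□□□□
□□□□□□□□
k=20  □□□□□□□□
□□□□□□□□
□□□□□□□□
□□□■■□□□
□□■□□■□□
□□□■□■□□
□□v□□□□□
□□□□□□□□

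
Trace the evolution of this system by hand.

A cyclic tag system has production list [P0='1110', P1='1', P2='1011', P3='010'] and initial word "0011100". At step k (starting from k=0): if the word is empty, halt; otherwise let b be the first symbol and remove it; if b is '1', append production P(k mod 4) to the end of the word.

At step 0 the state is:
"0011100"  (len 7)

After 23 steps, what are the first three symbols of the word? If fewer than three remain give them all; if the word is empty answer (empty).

[0] "0011100"  (len 7)
[1] "011100"  (len 6)
[2] "11100"  (len 5)
[3] "11001011"  (len 8)
[4] "1001011010"  (len 10)
[5] "0010110101110"  (len 13)
[6] "010110101110"  (len 12)
[7] "10110101110"  (len 11)
[8] "0110101110010"  (len 13)
[9] "110101110010"  (len 12)
[10] "101011100101"  (len 12)
[11] "010111001011011"  (len 15)
[12] "10111001011011"  (len 14)
[13] "01110010110111110"  (len 17)
[14] "1110010110111110"  (len 16)
[15] "1100101101111101011"  (len 19)
[16] "100101101111101011010"  (len 21)
[17] "001011011111010110101110"  (len 24)
[18] "01011011111010110101110"  (len 23)
[19] "1011011111010110101110"  (len 22)
[20] "011011111010110101110010"  (len 24)
[21] "11011111010110101110010"  (len 23)
[22] "10111110101101011100101"  (len 23)
[23] "01111101011010111001011011"  (len 26)

011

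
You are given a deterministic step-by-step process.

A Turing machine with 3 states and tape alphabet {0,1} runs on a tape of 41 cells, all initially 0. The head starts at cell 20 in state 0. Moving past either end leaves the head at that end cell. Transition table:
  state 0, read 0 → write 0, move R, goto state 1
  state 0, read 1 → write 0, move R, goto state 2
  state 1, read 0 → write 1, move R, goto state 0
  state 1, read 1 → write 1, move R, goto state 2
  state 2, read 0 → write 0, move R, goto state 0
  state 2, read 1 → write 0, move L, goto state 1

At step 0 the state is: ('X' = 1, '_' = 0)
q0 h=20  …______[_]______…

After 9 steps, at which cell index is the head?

gen 0: q0 h=20  …______[_]______…
gen 1: q1 h=21  …______[_]______…
gen 2: q0 h=22  …_____X[_]______…
gen 3: q1 h=23  …____X_[_]______…
gen 4: q0 h=24  …___X_X[_]______…
gen 5: q1 h=25  …__X_X_[_]______…
gen 6: q0 h=26  …_X_X_X[_]______…
gen 7: q1 h=27  …X_X_X_[_]______…
gen 8: q0 h=28  …_X_X_X[_]______…
gen 9: q1 h=29  …X_X_X_[_]______…

29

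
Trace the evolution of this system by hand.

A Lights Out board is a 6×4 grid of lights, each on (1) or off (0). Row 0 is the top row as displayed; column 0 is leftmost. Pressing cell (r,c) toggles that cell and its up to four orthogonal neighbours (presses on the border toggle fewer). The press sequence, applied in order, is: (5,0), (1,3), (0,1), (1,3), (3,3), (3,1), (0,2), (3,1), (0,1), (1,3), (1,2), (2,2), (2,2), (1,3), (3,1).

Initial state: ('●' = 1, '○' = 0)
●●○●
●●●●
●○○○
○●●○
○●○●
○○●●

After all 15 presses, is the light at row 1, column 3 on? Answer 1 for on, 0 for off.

step 0: ●●○●
●●●●
●○○○
○●●○
○●○●
○○●●
step 1: ●●○●
●●●●
●○○○
○●●○
●●○●
●●●●
step 2: ●●○○
●●○○
●○○●
○●●○
●●○●
●●●●
step 3: ○○●○
●○○○
●○○●
○●●○
●●○●
●●●●
step 4: ○○●●
●○●●
●○○○
○●●○
●●○●
●●●●
step 5: ○○●●
●○●●
●○○●
○●○●
●●○○
●●●●
step 6: ○○●●
●○●●
●●○●
●○●●
●○○○
●●●●
step 7: ○●○○
●○○●
●●○●
●○●●
●○○○
●●●●
step 8: ○●○○
●○○●
●○○●
○●○●
●●○○
●●●●
step 9: ●○●○
●●○●
●○○●
○●○●
●●○○
●●●●
step 10: ●○●●
●●●○
●○○○
○●○●
●●○○
●●●●
step 11: ●○○●
●○○●
●○●○
○●○●
●●○○
●●●●
step 12: ●○○●
●○●●
●●○●
○●●●
●●○○
●●●●
step 13: ●○○●
●○○●
●○●○
○●○●
●●○○
●●●●
step 14: ●○○○
●○●○
●○●●
○●○●
●●○○
●●●●
step 15: ●○○○
●○●○
●●●●
●○●●
●○○○
●●●●

0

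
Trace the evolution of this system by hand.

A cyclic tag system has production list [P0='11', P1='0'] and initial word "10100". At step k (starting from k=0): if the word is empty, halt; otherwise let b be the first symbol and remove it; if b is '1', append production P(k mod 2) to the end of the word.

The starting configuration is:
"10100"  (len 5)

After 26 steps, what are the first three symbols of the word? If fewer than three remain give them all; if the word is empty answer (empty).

k=0  "10100"  (len 5)
k=1  "010011"  (len 6)
k=2  "10011"  (len 5)
k=3  "001111"  (len 6)
k=4  "01111"  (len 5)
k=5  "1111"  (len 4)
k=6  "1110"  (len 4)
k=7  "11011"  (len 5)
k=8  "10110"  (len 5)
k=9  "011011"  (len 6)
k=10  "11011"  (len 5)
k=11  "101111"  (len 6)
k=12  "011110"  (len 6)
k=13  "11110"  (len 5)
k=14  "11100"  (len 5)
k=15  "110011"  (len 6)
k=16  "100110"  (len 6)
k=17  "0011011"  (len 7)
k=18  "011011"  (len 6)
k=19  "11011"  (len 5)
k=20  "10110"  (len 5)
k=21  "011011"  (len 6)
k=22  "11011"  (len 5)
k=23  "101111"  (len 6)
k=24  "011110"  (len 6)
k=25  "11110"  (len 5)
k=26  "11100"  (len 5)

111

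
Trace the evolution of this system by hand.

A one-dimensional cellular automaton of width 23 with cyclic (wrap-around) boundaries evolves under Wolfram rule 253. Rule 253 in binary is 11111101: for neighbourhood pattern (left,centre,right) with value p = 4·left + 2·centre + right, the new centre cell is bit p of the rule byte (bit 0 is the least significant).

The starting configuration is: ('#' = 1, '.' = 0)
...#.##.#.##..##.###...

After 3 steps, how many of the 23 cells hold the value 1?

23

t=0: ...#.##.#.##..##.###...
t=1: ##.##########.#########
t=2: #######################
t=3: #######################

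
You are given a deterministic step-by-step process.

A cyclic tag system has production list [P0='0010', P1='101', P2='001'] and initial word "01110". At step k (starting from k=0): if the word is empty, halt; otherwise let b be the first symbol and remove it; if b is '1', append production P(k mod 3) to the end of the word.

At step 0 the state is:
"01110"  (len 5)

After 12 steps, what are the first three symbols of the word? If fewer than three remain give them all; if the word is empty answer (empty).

gen 0: "01110"  (len 5)
gen 1: "1110"  (len 4)
gen 2: "110101"  (len 6)
gen 3: "10101001"  (len 8)
gen 4: "01010010010"  (len 11)
gen 5: "1010010010"  (len 10)
gen 6: "010010010001"  (len 12)
gen 7: "10010010001"  (len 11)
gen 8: "0010010001101"  (len 13)
gen 9: "010010001101"  (len 12)
gen 10: "10010001101"  (len 11)
gen 11: "0010001101101"  (len 13)
gen 12: "010001101101"  (len 12)

010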